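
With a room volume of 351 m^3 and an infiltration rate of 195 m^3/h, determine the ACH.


ACH = flow / volume
ACH = 195 / 351
ACH = 0.556

0.556


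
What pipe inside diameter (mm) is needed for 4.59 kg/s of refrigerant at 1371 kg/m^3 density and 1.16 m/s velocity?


A = m_dot / (rho * v) = 4.59 / (1371 * 1.16) = 0.002886138987 m^2
d = sqrt(4*A/pi) * 1000
d = 60.6 mm

60.6


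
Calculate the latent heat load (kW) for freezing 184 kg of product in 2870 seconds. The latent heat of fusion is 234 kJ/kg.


Q_lat = m * h_fg / t
Q_lat = 184 * 234 / 2870
Q_lat = 15.0 kW

15.0


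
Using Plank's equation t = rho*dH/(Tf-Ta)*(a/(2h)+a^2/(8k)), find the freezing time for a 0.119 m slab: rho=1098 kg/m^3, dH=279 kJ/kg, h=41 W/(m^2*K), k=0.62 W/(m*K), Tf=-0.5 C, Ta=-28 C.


dT = -0.5 - (-28) = 27.5 K
term1 = a/(2h) = 0.119/(2*41) = 0.001451219512
term2 = a^2/(8k) = 0.119^2/(8*0.62) = 0.002855040323
t = rho*dH*1000/dT * (term1 + term2)
t = 1098*279*1000/27.5 * (0.001451219512 + 0.002855040323)
t = 47970 s

47970


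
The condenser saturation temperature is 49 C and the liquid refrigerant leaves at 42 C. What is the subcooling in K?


Subcooling = T_cond - T_liquid
Subcooling = 49 - 42
Subcooling = 7 K

7


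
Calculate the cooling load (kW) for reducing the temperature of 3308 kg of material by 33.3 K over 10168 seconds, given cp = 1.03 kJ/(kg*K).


Q = m * cp * dT / t
Q = 3308 * 1.03 * 33.3 / 10168
Q = 11.159 kW

11.159


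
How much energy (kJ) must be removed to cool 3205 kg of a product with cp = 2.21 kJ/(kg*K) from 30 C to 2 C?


dT = 30 - (2) = 28 K
Q = m * cp * dT = 3205 * 2.21 * 28
Q = 198325 kJ

198325


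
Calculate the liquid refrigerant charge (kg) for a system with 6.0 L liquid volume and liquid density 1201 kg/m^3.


Charge = V * rho / 1000
Charge = 6.0 * 1201 / 1000
Charge = 7.21 kg

7.21


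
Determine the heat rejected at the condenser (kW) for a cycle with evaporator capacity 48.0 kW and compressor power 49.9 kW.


Q_cond = Q_evap + W
Q_cond = 48.0 + 49.9
Q_cond = 97.9 kW

97.9


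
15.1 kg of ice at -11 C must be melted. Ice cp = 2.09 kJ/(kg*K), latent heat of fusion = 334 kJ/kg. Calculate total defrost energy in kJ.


Sensible heat = cp * dT = 2.09 * 11 = 22.99 kJ/kg
Total per kg = 22.99 + 334 = 356.99 kJ/kg
Q = m * total = 15.1 * 356.99
Q = 5390.5 kJ

5390.5


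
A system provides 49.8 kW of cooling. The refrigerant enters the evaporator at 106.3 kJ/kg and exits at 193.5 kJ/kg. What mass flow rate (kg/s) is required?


dh = 193.5 - 106.3 = 87.2 kJ/kg
m_dot = Q / dh = 49.8 / 87.2 = 0.5711 kg/s

0.5711


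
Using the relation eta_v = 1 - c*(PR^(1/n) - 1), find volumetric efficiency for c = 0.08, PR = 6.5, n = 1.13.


PR^(1/n) = 6.5^(1/1.13) = 5.24073682
eta_v = 1 - 0.08 * (5.24073682 - 1)
eta_v = 0.6607

0.6607


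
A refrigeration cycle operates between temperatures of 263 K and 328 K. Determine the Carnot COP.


dT = 328 - 263 = 65 K
COP_carnot = T_cold / dT = 263 / 65
COP_carnot = 4.046

4.046


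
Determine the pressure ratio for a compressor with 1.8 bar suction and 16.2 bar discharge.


PR = P_high / P_low
PR = 16.2 / 1.8
PR = 9.0

9.0


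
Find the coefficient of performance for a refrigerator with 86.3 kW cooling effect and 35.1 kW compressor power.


COP = Q_evap / W
COP = 86.3 / 35.1
COP = 2.459

2.459


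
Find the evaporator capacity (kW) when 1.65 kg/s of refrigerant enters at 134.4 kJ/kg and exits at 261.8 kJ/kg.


dh = 261.8 - 134.4 = 127.4 kJ/kg
Q_evap = m_dot * dh = 1.65 * 127.4
Q_evap = 210.21 kW

210.21


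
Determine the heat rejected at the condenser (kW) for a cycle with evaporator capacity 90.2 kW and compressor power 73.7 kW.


Q_cond = Q_evap + W
Q_cond = 90.2 + 73.7
Q_cond = 163.9 kW

163.9


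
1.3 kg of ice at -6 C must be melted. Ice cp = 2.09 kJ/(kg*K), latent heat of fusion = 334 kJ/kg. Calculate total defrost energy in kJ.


Sensible heat = cp * dT = 2.09 * 6 = 12.54 kJ/kg
Total per kg = 12.54 + 334 = 346.54 kJ/kg
Q = m * total = 1.3 * 346.54
Q = 450.5 kJ

450.5


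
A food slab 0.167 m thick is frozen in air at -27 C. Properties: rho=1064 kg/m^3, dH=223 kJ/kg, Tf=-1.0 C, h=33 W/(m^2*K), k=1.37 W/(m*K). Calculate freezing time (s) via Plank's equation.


dT = -1.0 - (-27) = 26.0 K
term1 = a/(2h) = 0.167/(2*33) = 0.00253030303
term2 = a^2/(8k) = 0.167^2/(8*1.37) = 0.002544616788
t = rho*dH*1000/dT * (term1 + term2)
t = 1064*223*1000/26.0 * (0.00253030303 + 0.002544616788)
t = 46313 s

46313


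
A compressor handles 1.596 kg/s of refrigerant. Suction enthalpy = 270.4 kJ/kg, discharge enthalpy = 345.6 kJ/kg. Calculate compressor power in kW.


dh = 345.6 - 270.4 = 75.2 kJ/kg
W = m_dot * dh = 1.596 * 75.2 = 120.02 kW

120.02


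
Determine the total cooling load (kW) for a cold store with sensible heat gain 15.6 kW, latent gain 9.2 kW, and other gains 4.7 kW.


Q_total = Q_s + Q_l + Q_misc
Q_total = 15.6 + 9.2 + 4.7
Q_total = 29.5 kW

29.5


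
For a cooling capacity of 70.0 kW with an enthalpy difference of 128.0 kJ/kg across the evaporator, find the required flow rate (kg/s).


m_dot = Q / dh
m_dot = 70.0 / 128.0
m_dot = 0.5469 kg/s

0.5469


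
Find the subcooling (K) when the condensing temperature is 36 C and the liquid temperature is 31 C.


Subcooling = T_cond - T_liquid
Subcooling = 36 - 31
Subcooling = 5 K

5


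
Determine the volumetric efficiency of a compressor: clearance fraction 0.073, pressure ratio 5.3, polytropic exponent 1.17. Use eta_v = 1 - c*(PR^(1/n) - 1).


PR^(1/n) = 5.3^(1/1.17) = 4.15948157
eta_v = 1 - 0.073 * (4.15948157 - 1)
eta_v = 0.7694

0.7694


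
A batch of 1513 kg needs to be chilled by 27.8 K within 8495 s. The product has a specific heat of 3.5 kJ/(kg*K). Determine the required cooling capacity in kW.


Q = m * cp * dT / t
Q = 1513 * 3.5 * 27.8 / 8495
Q = 17.33 kW

17.33


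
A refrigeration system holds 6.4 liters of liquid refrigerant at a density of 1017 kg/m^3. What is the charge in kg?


Charge = V * rho / 1000
Charge = 6.4 * 1017 / 1000
Charge = 6.51 kg

6.51


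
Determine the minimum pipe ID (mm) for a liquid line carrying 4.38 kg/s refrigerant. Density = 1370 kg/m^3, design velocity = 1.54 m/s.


A = m_dot / (rho * v) = 4.38 / (1370 * 1.54) = 0.002076026164 m^2
d = sqrt(4*A/pi) * 1000
d = 51.4 mm

51.4


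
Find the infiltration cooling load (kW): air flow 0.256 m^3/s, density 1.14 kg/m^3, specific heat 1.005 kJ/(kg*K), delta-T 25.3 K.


Q = V_dot * rho * cp * dT
Q = 0.256 * 1.14 * 1.005 * 25.3
Q = 7.42 kW

7.42


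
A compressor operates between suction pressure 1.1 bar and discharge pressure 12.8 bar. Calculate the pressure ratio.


PR = P_high / P_low
PR = 12.8 / 1.1
PR = 11.636

11.636


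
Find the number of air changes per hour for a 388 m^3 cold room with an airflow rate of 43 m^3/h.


ACH = flow / volume
ACH = 43 / 388
ACH = 0.111

0.111


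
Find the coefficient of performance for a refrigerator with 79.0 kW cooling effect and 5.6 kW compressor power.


COP = Q_evap / W
COP = 79.0 / 5.6
COP = 14.107

14.107


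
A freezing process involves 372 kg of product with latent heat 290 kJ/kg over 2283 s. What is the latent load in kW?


Q_lat = m * h_fg / t
Q_lat = 372 * 290 / 2283
Q_lat = 47.25 kW

47.25


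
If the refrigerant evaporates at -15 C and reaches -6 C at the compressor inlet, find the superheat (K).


Superheat = T_suction - T_evap
Superheat = -6 - (-15)
Superheat = 9 K

9


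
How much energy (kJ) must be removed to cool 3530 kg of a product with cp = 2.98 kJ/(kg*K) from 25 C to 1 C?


dT = 25 - (1) = 24 K
Q = m * cp * dT = 3530 * 2.98 * 24
Q = 252466 kJ

252466


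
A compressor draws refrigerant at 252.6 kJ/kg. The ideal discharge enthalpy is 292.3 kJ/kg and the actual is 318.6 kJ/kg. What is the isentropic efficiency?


dh_ideal = 292.3 - 252.6 = 39.7 kJ/kg
dh_actual = 318.6 - 252.6 = 66.0 kJ/kg
eta_s = dh_ideal / dh_actual = 39.7 / 66.0
eta_s = 0.6015

0.6015


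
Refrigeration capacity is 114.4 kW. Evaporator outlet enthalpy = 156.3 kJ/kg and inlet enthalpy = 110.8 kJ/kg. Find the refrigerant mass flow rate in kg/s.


dh = 156.3 - 110.8 = 45.5 kJ/kg
m_dot = Q / dh = 114.4 / 45.5 = 2.5143 kg/s

2.5143


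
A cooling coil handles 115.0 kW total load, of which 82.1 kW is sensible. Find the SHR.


SHR = Q_sensible / Q_total
SHR = 82.1 / 115.0
SHR = 0.714

0.714


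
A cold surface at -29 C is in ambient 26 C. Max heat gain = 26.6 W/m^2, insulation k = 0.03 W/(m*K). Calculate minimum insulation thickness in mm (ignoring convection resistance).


dT = 26 - (-29) = 55 K
thickness = k * dT / q_max * 1000
thickness = 0.03 * 55 / 26.6 * 1000
thickness = 62.0 mm

62.0


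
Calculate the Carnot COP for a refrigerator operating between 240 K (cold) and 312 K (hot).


dT = 312 - 240 = 72 K
COP_carnot = T_cold / dT = 240 / 72
COP_carnot = 3.333

3.333


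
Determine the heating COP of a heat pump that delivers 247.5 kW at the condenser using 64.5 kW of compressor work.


COP_hp = Q_cond / W
COP_hp = 247.5 / 64.5
COP_hp = 3.837

3.837


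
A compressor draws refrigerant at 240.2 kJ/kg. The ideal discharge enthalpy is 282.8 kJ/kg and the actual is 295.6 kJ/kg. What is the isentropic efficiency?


dh_ideal = 282.8 - 240.2 = 42.6 kJ/kg
dh_actual = 295.6 - 240.2 = 55.4 kJ/kg
eta_s = dh_ideal / dh_actual = 42.6 / 55.4
eta_s = 0.769

0.769


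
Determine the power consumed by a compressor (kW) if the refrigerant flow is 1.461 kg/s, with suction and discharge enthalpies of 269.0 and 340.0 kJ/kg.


dh = 340.0 - 269.0 = 71.0 kJ/kg
W = m_dot * dh = 1.461 * 71.0 = 103.73 kW

103.73


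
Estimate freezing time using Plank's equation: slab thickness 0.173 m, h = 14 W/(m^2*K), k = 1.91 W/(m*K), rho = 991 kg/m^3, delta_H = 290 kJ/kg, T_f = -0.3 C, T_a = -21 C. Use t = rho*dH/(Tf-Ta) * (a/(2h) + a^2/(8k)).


dT = -0.3 - (-21) = 20.7 K
term1 = a/(2h) = 0.173/(2*14) = 0.006178571429
term2 = a^2/(8k) = 0.173^2/(8*1.91) = 0.001958704188
t = rho*dH*1000/dT * (term1 + term2)
t = 991*290*1000/20.7 * (0.006178571429 + 0.001958704188)
t = 112974 s

112974


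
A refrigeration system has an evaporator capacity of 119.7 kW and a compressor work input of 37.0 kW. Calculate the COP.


COP = Q_evap / W
COP = 119.7 / 37.0
COP = 3.235

3.235


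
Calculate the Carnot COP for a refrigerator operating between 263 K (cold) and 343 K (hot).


dT = 343 - 263 = 80 K
COP_carnot = T_cold / dT = 263 / 80
COP_carnot = 3.288

3.288


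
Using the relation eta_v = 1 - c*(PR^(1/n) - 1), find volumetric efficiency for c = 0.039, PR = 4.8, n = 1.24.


PR^(1/n) = 4.8^(1/1.24) = 3.54313822
eta_v = 1 - 0.039 * (3.54313822 - 1)
eta_v = 0.9008

0.9008


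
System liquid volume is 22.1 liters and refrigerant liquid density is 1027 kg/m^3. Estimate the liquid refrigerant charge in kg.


Charge = V * rho / 1000
Charge = 22.1 * 1027 / 1000
Charge = 22.7 kg

22.7


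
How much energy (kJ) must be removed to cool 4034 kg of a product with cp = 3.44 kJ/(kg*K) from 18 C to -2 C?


dT = 18 - (-2) = 20 K
Q = m * cp * dT = 4034 * 3.44 * 20
Q = 277539 kJ

277539


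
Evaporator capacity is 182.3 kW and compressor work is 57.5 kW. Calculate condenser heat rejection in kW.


Q_cond = Q_evap + W
Q_cond = 182.3 + 57.5
Q_cond = 239.8 kW

239.8


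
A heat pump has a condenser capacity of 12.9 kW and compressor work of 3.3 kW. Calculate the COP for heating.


COP_hp = Q_cond / W
COP_hp = 12.9 / 3.3
COP_hp = 3.909

3.909


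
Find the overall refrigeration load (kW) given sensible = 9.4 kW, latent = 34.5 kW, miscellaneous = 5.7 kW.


Q_total = Q_s + Q_l + Q_misc
Q_total = 9.4 + 34.5 + 5.7
Q_total = 49.6 kW

49.6


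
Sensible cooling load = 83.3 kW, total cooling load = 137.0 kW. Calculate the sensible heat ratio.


SHR = Q_sensible / Q_total
SHR = 83.3 / 137.0
SHR = 0.608

0.608


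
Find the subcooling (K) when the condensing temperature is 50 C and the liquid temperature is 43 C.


Subcooling = T_cond - T_liquid
Subcooling = 50 - 43
Subcooling = 7 K

7


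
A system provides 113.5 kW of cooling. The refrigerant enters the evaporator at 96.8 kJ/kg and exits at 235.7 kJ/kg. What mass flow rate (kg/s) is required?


dh = 235.7 - 96.8 = 138.9 kJ/kg
m_dot = Q / dh = 113.5 / 138.9 = 0.8171 kg/s

0.8171


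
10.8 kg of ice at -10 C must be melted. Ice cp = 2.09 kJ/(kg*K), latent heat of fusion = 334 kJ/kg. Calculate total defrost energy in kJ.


Sensible heat = cp * dT = 2.09 * 10 = 20.9 kJ/kg
Total per kg = 20.9 + 334 = 354.9 kJ/kg
Q = m * total = 10.8 * 354.9
Q = 3832.9 kJ

3832.9


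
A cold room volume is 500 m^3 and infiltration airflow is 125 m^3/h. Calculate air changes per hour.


ACH = flow / volume
ACH = 125 / 500
ACH = 0.25

0.25


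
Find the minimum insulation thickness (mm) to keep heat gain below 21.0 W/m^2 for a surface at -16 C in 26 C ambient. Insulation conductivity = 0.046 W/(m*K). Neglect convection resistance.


dT = 26 - (-16) = 42 K
thickness = k * dT / q_max * 1000
thickness = 0.046 * 42 / 21.0 * 1000
thickness = 92.0 mm

92.0


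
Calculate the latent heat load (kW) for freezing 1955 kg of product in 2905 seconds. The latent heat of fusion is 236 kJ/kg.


Q_lat = m * h_fg / t
Q_lat = 1955 * 236 / 2905
Q_lat = 158.82 kW

158.82


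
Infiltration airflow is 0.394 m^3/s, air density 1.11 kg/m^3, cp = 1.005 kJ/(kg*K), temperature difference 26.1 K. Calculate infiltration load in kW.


Q = V_dot * rho * cp * dT
Q = 0.394 * 1.11 * 1.005 * 26.1
Q = 11.472 kW

11.472


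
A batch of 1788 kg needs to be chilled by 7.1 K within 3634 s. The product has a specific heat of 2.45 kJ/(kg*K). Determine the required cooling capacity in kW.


Q = m * cp * dT / t
Q = 1788 * 2.45 * 7.1 / 3634
Q = 8.559 kW

8.559


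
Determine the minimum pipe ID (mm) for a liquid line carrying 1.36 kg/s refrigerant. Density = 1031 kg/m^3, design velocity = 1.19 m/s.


A = m_dot / (rho * v) = 1.36 / (1031 * 1.19) = 0.001108493834 m^2
d = sqrt(4*A/pi) * 1000
d = 37.6 mm

37.6


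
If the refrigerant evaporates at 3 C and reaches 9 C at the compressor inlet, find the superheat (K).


Superheat = T_suction - T_evap
Superheat = 9 - (3)
Superheat = 6 K

6


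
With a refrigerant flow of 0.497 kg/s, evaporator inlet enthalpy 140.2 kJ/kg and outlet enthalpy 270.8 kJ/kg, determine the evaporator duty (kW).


dh = 270.8 - 140.2 = 130.6 kJ/kg
Q_evap = m_dot * dh = 0.497 * 130.6
Q_evap = 64.91 kW

64.91


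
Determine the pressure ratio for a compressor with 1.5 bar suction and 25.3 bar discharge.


PR = P_high / P_low
PR = 25.3 / 1.5
PR = 16.867

16.867


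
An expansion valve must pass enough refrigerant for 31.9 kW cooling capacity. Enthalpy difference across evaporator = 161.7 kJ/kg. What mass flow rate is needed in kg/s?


m_dot = Q / dh
m_dot = 31.9 / 161.7
m_dot = 0.1973 kg/s

0.1973


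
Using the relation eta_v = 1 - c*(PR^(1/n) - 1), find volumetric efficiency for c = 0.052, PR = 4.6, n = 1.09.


PR^(1/n) = 4.6^(1/1.09) = 4.05540944
eta_v = 1 - 0.052 * (4.05540944 - 1)
eta_v = 0.8411

0.8411


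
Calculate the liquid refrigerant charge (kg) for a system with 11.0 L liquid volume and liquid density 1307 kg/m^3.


Charge = V * rho / 1000
Charge = 11.0 * 1307 / 1000
Charge = 14.38 kg

14.38


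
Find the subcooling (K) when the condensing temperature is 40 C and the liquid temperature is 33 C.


Subcooling = T_cond - T_liquid
Subcooling = 40 - 33
Subcooling = 7 K

7


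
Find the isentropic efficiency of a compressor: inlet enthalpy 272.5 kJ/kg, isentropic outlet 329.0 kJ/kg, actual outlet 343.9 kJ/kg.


dh_ideal = 329.0 - 272.5 = 56.5 kJ/kg
dh_actual = 343.9 - 272.5 = 71.4 kJ/kg
eta_s = dh_ideal / dh_actual = 56.5 / 71.4
eta_s = 0.7913

0.7913


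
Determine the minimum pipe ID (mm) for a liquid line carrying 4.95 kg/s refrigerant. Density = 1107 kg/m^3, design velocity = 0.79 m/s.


A = m_dot / (rho * v) = 4.95 / (1107 * 0.79) = 0.005660183184 m^2
d = sqrt(4*A/pi) * 1000
d = 84.9 mm

84.9


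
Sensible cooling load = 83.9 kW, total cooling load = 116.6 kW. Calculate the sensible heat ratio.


SHR = Q_sensible / Q_total
SHR = 83.9 / 116.6
SHR = 0.72

0.72


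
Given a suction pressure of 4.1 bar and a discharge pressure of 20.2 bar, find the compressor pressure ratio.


PR = P_high / P_low
PR = 20.2 / 4.1
PR = 4.927

4.927


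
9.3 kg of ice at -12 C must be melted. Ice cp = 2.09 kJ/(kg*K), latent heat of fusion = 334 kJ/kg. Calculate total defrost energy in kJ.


Sensible heat = cp * dT = 2.09 * 12 = 25.08 kJ/kg
Total per kg = 25.08 + 334 = 359.08 kJ/kg
Q = m * total = 9.3 * 359.08
Q = 3339.4 kJ

3339.4


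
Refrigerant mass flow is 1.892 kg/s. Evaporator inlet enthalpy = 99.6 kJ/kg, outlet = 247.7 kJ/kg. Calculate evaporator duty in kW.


dh = 247.7 - 99.6 = 148.1 kJ/kg
Q_evap = m_dot * dh = 1.892 * 148.1
Q_evap = 280.21 kW

280.21


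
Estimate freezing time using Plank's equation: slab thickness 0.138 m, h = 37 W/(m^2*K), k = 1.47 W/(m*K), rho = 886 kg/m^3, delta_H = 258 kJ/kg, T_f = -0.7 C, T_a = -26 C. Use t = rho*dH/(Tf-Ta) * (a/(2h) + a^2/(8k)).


dT = -0.7 - (-26) = 25.3 K
term1 = a/(2h) = 0.138/(2*37) = 0.001864864865
term2 = a^2/(8k) = 0.138^2/(8*1.47) = 0.001619387755
t = rho*dH*1000/dT * (term1 + term2)
t = 886*258*1000/25.3 * (0.001864864865 + 0.001619387755)
t = 31481 s

31481


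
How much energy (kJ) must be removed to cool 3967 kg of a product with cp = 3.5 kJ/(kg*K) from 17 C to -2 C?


dT = 17 - (-2) = 19 K
Q = m * cp * dT = 3967 * 3.5 * 19
Q = 263806 kJ

263806


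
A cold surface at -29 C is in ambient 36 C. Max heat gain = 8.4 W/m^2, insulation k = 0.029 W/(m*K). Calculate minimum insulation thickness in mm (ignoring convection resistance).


dT = 36 - (-29) = 65 K
thickness = k * dT / q_max * 1000
thickness = 0.029 * 65 / 8.4 * 1000
thickness = 224.4 mm

224.4


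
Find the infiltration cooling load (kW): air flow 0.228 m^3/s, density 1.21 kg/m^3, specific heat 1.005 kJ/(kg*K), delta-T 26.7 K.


Q = V_dot * rho * cp * dT
Q = 0.228 * 1.21 * 1.005 * 26.7
Q = 7.403 kW

7.403


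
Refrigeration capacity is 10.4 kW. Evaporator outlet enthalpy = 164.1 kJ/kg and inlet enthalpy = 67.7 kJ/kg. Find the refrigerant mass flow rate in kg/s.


dh = 164.1 - 67.7 = 96.4 kJ/kg
m_dot = Q / dh = 10.4 / 96.4 = 0.1079 kg/s

0.1079


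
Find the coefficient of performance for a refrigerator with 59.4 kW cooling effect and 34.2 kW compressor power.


COP = Q_evap / W
COP = 59.4 / 34.2
COP = 1.737

1.737


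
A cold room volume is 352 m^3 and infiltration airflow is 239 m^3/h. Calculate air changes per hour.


ACH = flow / volume
ACH = 239 / 352
ACH = 0.679

0.679


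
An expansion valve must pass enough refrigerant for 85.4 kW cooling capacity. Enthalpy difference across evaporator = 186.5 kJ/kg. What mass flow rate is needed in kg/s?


m_dot = Q / dh
m_dot = 85.4 / 186.5
m_dot = 0.4579 kg/s

0.4579


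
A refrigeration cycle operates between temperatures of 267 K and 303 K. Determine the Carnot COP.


dT = 303 - 267 = 36 K
COP_carnot = T_cold / dT = 267 / 36
COP_carnot = 7.417

7.417


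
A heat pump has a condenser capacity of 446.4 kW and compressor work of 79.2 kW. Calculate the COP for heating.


COP_hp = Q_cond / W
COP_hp = 446.4 / 79.2
COP_hp = 5.636

5.636


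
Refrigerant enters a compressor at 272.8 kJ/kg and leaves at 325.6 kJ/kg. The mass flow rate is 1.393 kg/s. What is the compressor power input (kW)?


dh = 325.6 - 272.8 = 52.8 kJ/kg
W = m_dot * dh = 1.393 * 52.8 = 73.55 kW

73.55


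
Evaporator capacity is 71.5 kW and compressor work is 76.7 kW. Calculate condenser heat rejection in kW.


Q_cond = Q_evap + W
Q_cond = 71.5 + 76.7
Q_cond = 148.2 kW

148.2


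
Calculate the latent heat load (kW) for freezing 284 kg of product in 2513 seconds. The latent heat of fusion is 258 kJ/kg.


Q_lat = m * h_fg / t
Q_lat = 284 * 258 / 2513
Q_lat = 29.16 kW

29.16


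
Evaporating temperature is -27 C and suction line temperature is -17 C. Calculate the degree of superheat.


Superheat = T_suction - T_evap
Superheat = -17 - (-27)
Superheat = 10 K

10


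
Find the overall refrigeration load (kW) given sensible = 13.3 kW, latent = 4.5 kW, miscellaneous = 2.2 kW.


Q_total = Q_s + Q_l + Q_misc
Q_total = 13.3 + 4.5 + 2.2
Q_total = 20.0 kW

20.0


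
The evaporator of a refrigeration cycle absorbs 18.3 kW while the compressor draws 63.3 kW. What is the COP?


COP = Q_evap / W
COP = 18.3 / 63.3
COP = 0.289

0.289


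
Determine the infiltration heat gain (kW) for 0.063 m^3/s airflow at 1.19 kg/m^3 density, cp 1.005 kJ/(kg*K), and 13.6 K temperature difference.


Q = V_dot * rho * cp * dT
Q = 0.063 * 1.19 * 1.005 * 13.6
Q = 1.025 kW

1.025


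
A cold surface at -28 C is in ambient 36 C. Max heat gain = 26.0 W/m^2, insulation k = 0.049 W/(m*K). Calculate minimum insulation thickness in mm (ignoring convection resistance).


dT = 36 - (-28) = 64 K
thickness = k * dT / q_max * 1000
thickness = 0.049 * 64 / 26.0 * 1000
thickness = 120.6 mm

120.6


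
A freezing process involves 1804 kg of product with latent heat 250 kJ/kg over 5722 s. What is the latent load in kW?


Q_lat = m * h_fg / t
Q_lat = 1804 * 250 / 5722
Q_lat = 78.82 kW

78.82


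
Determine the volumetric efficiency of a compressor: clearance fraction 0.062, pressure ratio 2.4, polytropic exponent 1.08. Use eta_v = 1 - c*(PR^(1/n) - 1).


PR^(1/n) = 2.4^(1/1.08) = 2.24930033
eta_v = 1 - 0.062 * (2.24930033 - 1)
eta_v = 0.9225

0.9225


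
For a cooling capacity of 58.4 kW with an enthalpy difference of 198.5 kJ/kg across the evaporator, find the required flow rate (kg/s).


m_dot = Q / dh
m_dot = 58.4 / 198.5
m_dot = 0.2942 kg/s

0.2942


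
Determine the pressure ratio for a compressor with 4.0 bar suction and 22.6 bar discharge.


PR = P_high / P_low
PR = 22.6 / 4.0
PR = 5.65

5.65


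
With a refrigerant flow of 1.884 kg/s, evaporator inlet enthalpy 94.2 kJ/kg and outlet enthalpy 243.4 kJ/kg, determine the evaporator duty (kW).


dh = 243.4 - 94.2 = 149.2 kJ/kg
Q_evap = m_dot * dh = 1.884 * 149.2
Q_evap = 281.09 kW

281.09


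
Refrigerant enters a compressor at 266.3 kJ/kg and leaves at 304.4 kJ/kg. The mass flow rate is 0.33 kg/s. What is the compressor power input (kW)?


dh = 304.4 - 266.3 = 38.1 kJ/kg
W = m_dot * dh = 0.33 * 38.1 = 12.57 kW

12.57


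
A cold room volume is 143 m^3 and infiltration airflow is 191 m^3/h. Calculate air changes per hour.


ACH = flow / volume
ACH = 191 / 143
ACH = 1.336

1.336


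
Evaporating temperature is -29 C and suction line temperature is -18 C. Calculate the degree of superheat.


Superheat = T_suction - T_evap
Superheat = -18 - (-29)
Superheat = 11 K

11


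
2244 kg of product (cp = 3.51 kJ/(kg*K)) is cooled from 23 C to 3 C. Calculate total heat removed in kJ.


dT = 23 - (3) = 20 K
Q = m * cp * dT = 2244 * 3.51 * 20
Q = 157529 kJ

157529


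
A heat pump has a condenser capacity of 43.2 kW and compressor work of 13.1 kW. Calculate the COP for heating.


COP_hp = Q_cond / W
COP_hp = 43.2 / 13.1
COP_hp = 3.298

3.298


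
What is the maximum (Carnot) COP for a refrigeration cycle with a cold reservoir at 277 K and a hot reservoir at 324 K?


dT = 324 - 277 = 47 K
COP_carnot = T_cold / dT = 277 / 47
COP_carnot = 5.894

5.894


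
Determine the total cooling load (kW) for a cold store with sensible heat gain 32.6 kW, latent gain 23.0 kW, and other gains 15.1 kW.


Q_total = Q_s + Q_l + Q_misc
Q_total = 32.6 + 23.0 + 15.1
Q_total = 70.7 kW

70.7


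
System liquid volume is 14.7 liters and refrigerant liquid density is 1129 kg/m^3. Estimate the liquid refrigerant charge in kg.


Charge = V * rho / 1000
Charge = 14.7 * 1129 / 1000
Charge = 16.6 kg

16.6


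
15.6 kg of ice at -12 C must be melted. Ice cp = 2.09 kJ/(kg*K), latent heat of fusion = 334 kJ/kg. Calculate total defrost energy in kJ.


Sensible heat = cp * dT = 2.09 * 12 = 25.08 kJ/kg
Total per kg = 25.08 + 334 = 359.08 kJ/kg
Q = m * total = 15.6 * 359.08
Q = 5601.6 kJ

5601.6


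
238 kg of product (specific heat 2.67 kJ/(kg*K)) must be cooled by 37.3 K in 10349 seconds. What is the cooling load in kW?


Q = m * cp * dT / t
Q = 238 * 2.67 * 37.3 / 10349
Q = 2.29 kW

2.29


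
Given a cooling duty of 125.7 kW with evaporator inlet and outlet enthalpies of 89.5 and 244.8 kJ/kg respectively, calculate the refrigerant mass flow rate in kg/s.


dh = 244.8 - 89.5 = 155.3 kJ/kg
m_dot = Q / dh = 125.7 / 155.3 = 0.8094 kg/s

0.8094


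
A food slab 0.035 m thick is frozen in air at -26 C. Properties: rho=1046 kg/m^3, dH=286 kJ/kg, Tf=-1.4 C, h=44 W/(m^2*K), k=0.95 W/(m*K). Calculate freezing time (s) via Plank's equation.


dT = -1.4 - (-26) = 24.6 K
term1 = a/(2h) = 0.035/(2*44) = 0.0003977272727
term2 = a^2/(8k) = 0.035^2/(8*0.95) = 0.0001611842105
t = rho*dH*1000/dT * (term1 + term2)
t = 1046*286*1000/24.6 * (0.0003977272727 + 0.0001611842105)
t = 6797 s

6797


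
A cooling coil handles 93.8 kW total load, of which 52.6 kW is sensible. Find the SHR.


SHR = Q_sensible / Q_total
SHR = 52.6 / 93.8
SHR = 0.561

0.561


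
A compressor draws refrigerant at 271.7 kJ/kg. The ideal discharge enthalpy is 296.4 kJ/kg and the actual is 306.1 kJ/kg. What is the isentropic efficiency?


dh_ideal = 296.4 - 271.7 = 24.7 kJ/kg
dh_actual = 306.1 - 271.7 = 34.4 kJ/kg
eta_s = dh_ideal / dh_actual = 24.7 / 34.4
eta_s = 0.718

0.718


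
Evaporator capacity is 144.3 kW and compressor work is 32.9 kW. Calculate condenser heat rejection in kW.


Q_cond = Q_evap + W
Q_cond = 144.3 + 32.9
Q_cond = 177.2 kW

177.2


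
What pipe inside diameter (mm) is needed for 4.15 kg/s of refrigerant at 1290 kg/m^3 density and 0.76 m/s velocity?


A = m_dot / (rho * v) = 4.15 / (1290 * 0.76) = 0.004232966136 m^2
d = sqrt(4*A/pi) * 1000
d = 73.4 mm

73.4


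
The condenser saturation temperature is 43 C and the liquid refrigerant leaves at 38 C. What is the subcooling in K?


Subcooling = T_cond - T_liquid
Subcooling = 43 - 38
Subcooling = 5 K

5


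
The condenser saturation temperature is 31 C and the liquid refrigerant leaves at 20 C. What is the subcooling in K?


Subcooling = T_cond - T_liquid
Subcooling = 31 - 20
Subcooling = 11 K

11


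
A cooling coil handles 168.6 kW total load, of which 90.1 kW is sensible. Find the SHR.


SHR = Q_sensible / Q_total
SHR = 90.1 / 168.6
SHR = 0.534

0.534


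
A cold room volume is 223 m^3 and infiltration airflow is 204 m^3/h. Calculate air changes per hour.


ACH = flow / volume
ACH = 204 / 223
ACH = 0.915

0.915


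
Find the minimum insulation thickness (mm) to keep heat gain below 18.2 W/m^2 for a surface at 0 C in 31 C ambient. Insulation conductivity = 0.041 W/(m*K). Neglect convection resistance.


dT = 31 - (0) = 31 K
thickness = k * dT / q_max * 1000
thickness = 0.041 * 31 / 18.2 * 1000
thickness = 69.8 mm

69.8


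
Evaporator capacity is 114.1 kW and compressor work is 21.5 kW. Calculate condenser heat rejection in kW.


Q_cond = Q_evap + W
Q_cond = 114.1 + 21.5
Q_cond = 135.6 kW

135.6


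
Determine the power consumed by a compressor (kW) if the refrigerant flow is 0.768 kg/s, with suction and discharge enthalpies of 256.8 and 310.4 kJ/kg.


dh = 310.4 - 256.8 = 53.6 kJ/kg
W = m_dot * dh = 0.768 * 53.6 = 41.16 kW

41.16


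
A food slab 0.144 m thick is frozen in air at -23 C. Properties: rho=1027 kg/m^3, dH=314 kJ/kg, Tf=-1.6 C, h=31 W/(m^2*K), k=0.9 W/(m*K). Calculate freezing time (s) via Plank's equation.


dT = -1.6 - (-23) = 21.4 K
term1 = a/(2h) = 0.144/(2*31) = 0.002322580645
term2 = a^2/(8k) = 0.144^2/(8*0.9) = 0.00288
t = rho*dH*1000/dT * (term1 + term2)
t = 1027*314*1000/21.4 * (0.002322580645 + 0.00288)
t = 78398 s

78398


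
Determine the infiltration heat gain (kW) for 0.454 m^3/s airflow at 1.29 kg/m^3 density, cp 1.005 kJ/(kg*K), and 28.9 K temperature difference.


Q = V_dot * rho * cp * dT
Q = 0.454 * 1.29 * 1.005 * 28.9
Q = 17.01 kW

17.01


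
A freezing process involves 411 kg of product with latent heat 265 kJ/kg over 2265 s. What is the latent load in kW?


Q_lat = m * h_fg / t
Q_lat = 411 * 265 / 2265
Q_lat = 48.09 kW

48.09


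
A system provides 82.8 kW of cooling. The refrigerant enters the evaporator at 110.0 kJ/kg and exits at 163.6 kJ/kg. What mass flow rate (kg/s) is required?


dh = 163.6 - 110.0 = 53.6 kJ/kg
m_dot = Q / dh = 82.8 / 53.6 = 1.5448 kg/s

1.5448


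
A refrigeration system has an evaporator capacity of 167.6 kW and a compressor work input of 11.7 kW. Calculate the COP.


COP = Q_evap / W
COP = 167.6 / 11.7
COP = 14.325

14.325


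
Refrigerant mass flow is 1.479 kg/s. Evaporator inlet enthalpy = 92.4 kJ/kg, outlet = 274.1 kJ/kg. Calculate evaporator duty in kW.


dh = 274.1 - 92.4 = 181.7 kJ/kg
Q_evap = m_dot * dh = 1.479 * 181.7
Q_evap = 268.73 kW

268.73


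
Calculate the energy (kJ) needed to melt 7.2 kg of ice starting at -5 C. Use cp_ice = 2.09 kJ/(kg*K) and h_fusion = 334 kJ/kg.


Sensible heat = cp * dT = 2.09 * 5 = 10.45 kJ/kg
Total per kg = 10.45 + 334 = 344.45 kJ/kg
Q = m * total = 7.2 * 344.45
Q = 2480.0 kJ

2480.0


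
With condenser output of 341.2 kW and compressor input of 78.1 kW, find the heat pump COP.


COP_hp = Q_cond / W
COP_hp = 341.2 / 78.1
COP_hp = 4.369

4.369


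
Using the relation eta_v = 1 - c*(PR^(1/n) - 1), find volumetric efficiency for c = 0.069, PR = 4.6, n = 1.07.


PR^(1/n) = 4.6^(1/1.07) = 4.16293704
eta_v = 1 - 0.069 * (4.16293704 - 1)
eta_v = 0.7818

0.7818


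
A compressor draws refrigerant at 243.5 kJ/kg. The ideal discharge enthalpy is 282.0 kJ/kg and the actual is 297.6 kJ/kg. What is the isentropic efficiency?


dh_ideal = 282.0 - 243.5 = 38.5 kJ/kg
dh_actual = 297.6 - 243.5 = 54.1 kJ/kg
eta_s = dh_ideal / dh_actual = 38.5 / 54.1
eta_s = 0.7116

0.7116


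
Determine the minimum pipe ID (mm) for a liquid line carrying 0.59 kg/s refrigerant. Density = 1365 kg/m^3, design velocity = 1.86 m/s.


A = m_dot / (rho * v) = 0.59 / (1365 * 1.86) = 0.0002323841034 m^2
d = sqrt(4*A/pi) * 1000
d = 17.2 mm

17.2


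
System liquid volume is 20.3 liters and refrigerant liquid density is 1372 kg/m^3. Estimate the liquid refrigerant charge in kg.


Charge = V * rho / 1000
Charge = 20.3 * 1372 / 1000
Charge = 27.85 kg

27.85


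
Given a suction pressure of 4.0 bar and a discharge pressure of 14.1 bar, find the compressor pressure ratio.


PR = P_high / P_low
PR = 14.1 / 4.0
PR = 3.525

3.525


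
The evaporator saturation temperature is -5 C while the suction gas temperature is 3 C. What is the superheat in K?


Superheat = T_suction - T_evap
Superheat = 3 - (-5)
Superheat = 8 K

8


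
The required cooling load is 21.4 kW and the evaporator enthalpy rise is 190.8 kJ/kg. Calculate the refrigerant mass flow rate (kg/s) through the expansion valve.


m_dot = Q / dh
m_dot = 21.4 / 190.8
m_dot = 0.1122 kg/s

0.1122


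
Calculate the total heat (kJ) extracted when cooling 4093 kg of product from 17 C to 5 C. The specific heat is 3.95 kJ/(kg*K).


dT = 17 - (5) = 12 K
Q = m * cp * dT = 4093 * 3.95 * 12
Q = 194008 kJ

194008


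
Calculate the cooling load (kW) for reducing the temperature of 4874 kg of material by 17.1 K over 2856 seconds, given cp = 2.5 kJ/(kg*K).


Q = m * cp * dT / t
Q = 4874 * 2.5 * 17.1 / 2856
Q = 72.956 kW

72.956


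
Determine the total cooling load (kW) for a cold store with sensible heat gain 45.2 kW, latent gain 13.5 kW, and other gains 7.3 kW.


Q_total = Q_s + Q_l + Q_misc
Q_total = 45.2 + 13.5 + 7.3
Q_total = 66.0 kW

66.0


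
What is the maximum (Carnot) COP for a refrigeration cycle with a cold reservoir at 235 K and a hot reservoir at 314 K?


dT = 314 - 235 = 79 K
COP_carnot = T_cold / dT = 235 / 79
COP_carnot = 2.975

2.975


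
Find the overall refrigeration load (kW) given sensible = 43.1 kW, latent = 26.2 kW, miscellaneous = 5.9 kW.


Q_total = Q_s + Q_l + Q_misc
Q_total = 43.1 + 26.2 + 5.9
Q_total = 75.2 kW

75.2


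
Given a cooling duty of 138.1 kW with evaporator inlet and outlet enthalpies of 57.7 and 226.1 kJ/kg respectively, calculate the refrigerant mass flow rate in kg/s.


dh = 226.1 - 57.7 = 168.4 kJ/kg
m_dot = Q / dh = 138.1 / 168.4 = 0.8201 kg/s

0.8201


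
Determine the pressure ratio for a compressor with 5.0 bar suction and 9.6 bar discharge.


PR = P_high / P_low
PR = 9.6 / 5.0
PR = 1.92

1.92


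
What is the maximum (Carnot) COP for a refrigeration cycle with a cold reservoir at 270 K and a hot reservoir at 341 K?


dT = 341 - 270 = 71 K
COP_carnot = T_cold / dT = 270 / 71
COP_carnot = 3.803

3.803


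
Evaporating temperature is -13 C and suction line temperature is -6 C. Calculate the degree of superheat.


Superheat = T_suction - T_evap
Superheat = -6 - (-13)
Superheat = 7 K

7


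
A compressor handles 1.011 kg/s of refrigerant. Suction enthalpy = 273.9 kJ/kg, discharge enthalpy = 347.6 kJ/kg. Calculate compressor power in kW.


dh = 347.6 - 273.9 = 73.7 kJ/kg
W = m_dot * dh = 1.011 * 73.7 = 74.51 kW

74.51


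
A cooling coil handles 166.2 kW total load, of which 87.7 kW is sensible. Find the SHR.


SHR = Q_sensible / Q_total
SHR = 87.7 / 166.2
SHR = 0.528

0.528


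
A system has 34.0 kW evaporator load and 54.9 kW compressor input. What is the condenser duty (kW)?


Q_cond = Q_evap + W
Q_cond = 34.0 + 54.9
Q_cond = 88.9 kW

88.9


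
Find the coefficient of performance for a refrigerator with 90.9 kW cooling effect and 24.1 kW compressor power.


COP = Q_evap / W
COP = 90.9 / 24.1
COP = 3.772

3.772


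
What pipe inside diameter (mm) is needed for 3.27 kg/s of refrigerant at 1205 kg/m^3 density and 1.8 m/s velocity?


A = m_dot / (rho * v) = 3.27 / (1205 * 1.8) = 0.001507607192 m^2
d = sqrt(4*A/pi) * 1000
d = 43.8 mm

43.8


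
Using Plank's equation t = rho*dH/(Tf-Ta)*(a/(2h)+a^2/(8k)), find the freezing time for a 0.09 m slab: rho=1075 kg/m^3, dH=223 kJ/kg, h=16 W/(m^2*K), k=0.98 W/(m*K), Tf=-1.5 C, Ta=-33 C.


dT = -1.5 - (-33) = 31.5 K
term1 = a/(2h) = 0.09/(2*16) = 0.0028125
term2 = a^2/(8k) = 0.09^2/(8*0.98) = 0.001033163265
t = rho*dH*1000/dT * (term1 + term2)
t = 1075*223*1000/31.5 * (0.0028125 + 0.001033163265)
t = 29267 s

29267


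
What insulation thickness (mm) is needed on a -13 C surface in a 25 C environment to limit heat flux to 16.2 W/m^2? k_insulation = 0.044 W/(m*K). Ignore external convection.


dT = 25 - (-13) = 38 K
thickness = k * dT / q_max * 1000
thickness = 0.044 * 38 / 16.2 * 1000
thickness = 103.2 mm

103.2


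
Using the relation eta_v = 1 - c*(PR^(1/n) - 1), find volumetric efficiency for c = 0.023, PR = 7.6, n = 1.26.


PR^(1/n) = 7.6^(1/1.26) = 5.00101787
eta_v = 1 - 0.023 * (5.00101787 - 1)
eta_v = 0.908

0.908


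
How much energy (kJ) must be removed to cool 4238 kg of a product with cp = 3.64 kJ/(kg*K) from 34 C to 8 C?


dT = 34 - (8) = 26 K
Q = m * cp * dT = 4238 * 3.64 * 26
Q = 401084 kJ

401084


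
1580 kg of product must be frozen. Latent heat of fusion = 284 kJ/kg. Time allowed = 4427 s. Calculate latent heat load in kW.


Q_lat = m * h_fg / t
Q_lat = 1580 * 284 / 4427
Q_lat = 101.36 kW

101.36


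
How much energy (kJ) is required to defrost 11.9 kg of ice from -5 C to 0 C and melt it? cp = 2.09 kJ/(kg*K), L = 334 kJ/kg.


Sensible heat = cp * dT = 2.09 * 5 = 10.45 kJ/kg
Total per kg = 10.45 + 334 = 344.45 kJ/kg
Q = m * total = 11.9 * 344.45
Q = 4099.0 kJ

4099.0


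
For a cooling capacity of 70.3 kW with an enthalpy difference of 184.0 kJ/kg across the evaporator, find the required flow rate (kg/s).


m_dot = Q / dh
m_dot = 70.3 / 184.0
m_dot = 0.3821 kg/s

0.3821


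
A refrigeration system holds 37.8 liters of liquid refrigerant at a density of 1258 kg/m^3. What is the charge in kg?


Charge = V * rho / 1000
Charge = 37.8 * 1258 / 1000
Charge = 47.55 kg

47.55


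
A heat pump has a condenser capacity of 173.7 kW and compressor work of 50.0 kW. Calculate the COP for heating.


COP_hp = Q_cond / W
COP_hp = 173.7 / 50.0
COP_hp = 3.474

3.474


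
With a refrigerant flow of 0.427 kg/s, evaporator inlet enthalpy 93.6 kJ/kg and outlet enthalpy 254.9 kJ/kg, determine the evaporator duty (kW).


dh = 254.9 - 93.6 = 161.3 kJ/kg
Q_evap = m_dot * dh = 0.427 * 161.3
Q_evap = 68.88 kW

68.88


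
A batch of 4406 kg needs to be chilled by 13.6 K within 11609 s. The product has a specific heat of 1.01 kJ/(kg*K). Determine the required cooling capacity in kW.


Q = m * cp * dT / t
Q = 4406 * 1.01 * 13.6 / 11609
Q = 5.213 kW

5.213


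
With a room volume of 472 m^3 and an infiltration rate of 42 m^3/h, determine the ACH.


ACH = flow / volume
ACH = 42 / 472
ACH = 0.089

0.089


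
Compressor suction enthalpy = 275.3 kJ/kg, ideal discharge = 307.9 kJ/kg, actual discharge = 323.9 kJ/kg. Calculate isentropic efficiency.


dh_ideal = 307.9 - 275.3 = 32.6 kJ/kg
dh_actual = 323.9 - 275.3 = 48.6 kJ/kg
eta_s = dh_ideal / dh_actual = 32.6 / 48.6
eta_s = 0.6708

0.6708


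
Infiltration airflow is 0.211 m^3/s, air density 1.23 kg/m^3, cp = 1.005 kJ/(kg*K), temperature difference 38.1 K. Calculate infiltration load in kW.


Q = V_dot * rho * cp * dT
Q = 0.211 * 1.23 * 1.005 * 38.1
Q = 9.938 kW

9.938


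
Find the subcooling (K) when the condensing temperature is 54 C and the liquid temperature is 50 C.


Subcooling = T_cond - T_liquid
Subcooling = 54 - 50
Subcooling = 4 K

4


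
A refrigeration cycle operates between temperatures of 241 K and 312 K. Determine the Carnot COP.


dT = 312 - 241 = 71 K
COP_carnot = T_cold / dT = 241 / 71
COP_carnot = 3.394

3.394


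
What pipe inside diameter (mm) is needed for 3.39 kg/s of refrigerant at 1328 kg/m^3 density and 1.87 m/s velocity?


A = m_dot / (rho * v) = 3.39 / (1328 * 1.87) = 0.001365086012 m^2
d = sqrt(4*A/pi) * 1000
d = 41.7 mm

41.7


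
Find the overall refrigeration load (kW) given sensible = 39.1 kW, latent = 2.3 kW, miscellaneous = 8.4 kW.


Q_total = Q_s + Q_l + Q_misc
Q_total = 39.1 + 2.3 + 8.4
Q_total = 49.8 kW

49.8


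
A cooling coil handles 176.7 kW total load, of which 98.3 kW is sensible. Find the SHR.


SHR = Q_sensible / Q_total
SHR = 98.3 / 176.7
SHR = 0.556

0.556


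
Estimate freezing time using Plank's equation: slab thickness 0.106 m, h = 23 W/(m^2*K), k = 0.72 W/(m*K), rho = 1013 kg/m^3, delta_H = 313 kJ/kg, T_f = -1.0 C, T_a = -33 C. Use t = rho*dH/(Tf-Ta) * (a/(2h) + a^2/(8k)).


dT = -1.0 - (-33) = 32.0 K
term1 = a/(2h) = 0.106/(2*23) = 0.002304347826
term2 = a^2/(8k) = 0.106^2/(8*0.72) = 0.001950694444
t = rho*dH*1000/dT * (term1 + term2)
t = 1013*313*1000/32.0 * (0.002304347826 + 0.001950694444)
t = 42161 s

42161


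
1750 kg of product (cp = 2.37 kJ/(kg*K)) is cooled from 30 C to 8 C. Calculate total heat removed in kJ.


dT = 30 - (8) = 22 K
Q = m * cp * dT = 1750 * 2.37 * 22
Q = 91245 kJ

91245


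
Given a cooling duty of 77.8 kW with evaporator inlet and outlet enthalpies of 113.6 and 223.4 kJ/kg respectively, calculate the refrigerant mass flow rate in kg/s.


dh = 223.4 - 113.6 = 109.8 kJ/kg
m_dot = Q / dh = 77.8 / 109.8 = 0.7086 kg/s

0.7086


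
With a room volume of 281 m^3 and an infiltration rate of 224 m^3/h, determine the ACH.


ACH = flow / volume
ACH = 224 / 281
ACH = 0.797

0.797


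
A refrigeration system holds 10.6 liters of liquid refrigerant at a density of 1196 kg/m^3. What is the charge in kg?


Charge = V * rho / 1000
Charge = 10.6 * 1196 / 1000
Charge = 12.68 kg

12.68
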